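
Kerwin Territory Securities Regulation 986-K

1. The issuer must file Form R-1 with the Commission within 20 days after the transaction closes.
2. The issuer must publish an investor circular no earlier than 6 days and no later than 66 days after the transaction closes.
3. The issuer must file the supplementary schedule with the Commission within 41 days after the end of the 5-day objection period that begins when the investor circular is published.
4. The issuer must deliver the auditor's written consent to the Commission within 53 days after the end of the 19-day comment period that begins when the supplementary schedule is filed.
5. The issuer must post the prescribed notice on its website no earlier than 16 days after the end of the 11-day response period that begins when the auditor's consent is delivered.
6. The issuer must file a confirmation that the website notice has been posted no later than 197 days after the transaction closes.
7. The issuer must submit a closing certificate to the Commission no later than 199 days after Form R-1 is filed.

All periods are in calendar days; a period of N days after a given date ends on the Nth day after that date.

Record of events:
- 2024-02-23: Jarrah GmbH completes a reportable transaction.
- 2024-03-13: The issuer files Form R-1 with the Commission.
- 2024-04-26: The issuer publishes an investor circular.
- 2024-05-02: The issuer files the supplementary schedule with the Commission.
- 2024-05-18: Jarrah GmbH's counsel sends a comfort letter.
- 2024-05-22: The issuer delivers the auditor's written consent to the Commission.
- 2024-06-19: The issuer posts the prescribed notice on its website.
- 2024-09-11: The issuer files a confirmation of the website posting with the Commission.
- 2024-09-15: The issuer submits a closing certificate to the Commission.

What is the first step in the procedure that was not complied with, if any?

(1) due by 2024-02-23 + 20 days = 2024-03-14; 2024-03-13 is within that limit.
(2) the permitted window runs from 2024-02-23 + 6 = 2024-02-29 to 2024-02-23 + 66 = 2024-04-29; done 2024-04-26 — within the window.
(3) due by 2024-05-01 + 41 days = 2024-06-11; 2024-05-02 is within that limit.
(4) due by 2024-05-21 + 53 days = 2024-07-13; done 2024-05-22 — timely.
(5) permitted from 2024-06-02 + 16 days = 2024-06-18 onward; 2024-06-19 is on or after that date.
(6) due by 2024-02-23 + 197 days = 2024-09-07; not done until 2024-09-11, 4 days after the deadline.
The procedure was therefore not followed at step 6.

Step 6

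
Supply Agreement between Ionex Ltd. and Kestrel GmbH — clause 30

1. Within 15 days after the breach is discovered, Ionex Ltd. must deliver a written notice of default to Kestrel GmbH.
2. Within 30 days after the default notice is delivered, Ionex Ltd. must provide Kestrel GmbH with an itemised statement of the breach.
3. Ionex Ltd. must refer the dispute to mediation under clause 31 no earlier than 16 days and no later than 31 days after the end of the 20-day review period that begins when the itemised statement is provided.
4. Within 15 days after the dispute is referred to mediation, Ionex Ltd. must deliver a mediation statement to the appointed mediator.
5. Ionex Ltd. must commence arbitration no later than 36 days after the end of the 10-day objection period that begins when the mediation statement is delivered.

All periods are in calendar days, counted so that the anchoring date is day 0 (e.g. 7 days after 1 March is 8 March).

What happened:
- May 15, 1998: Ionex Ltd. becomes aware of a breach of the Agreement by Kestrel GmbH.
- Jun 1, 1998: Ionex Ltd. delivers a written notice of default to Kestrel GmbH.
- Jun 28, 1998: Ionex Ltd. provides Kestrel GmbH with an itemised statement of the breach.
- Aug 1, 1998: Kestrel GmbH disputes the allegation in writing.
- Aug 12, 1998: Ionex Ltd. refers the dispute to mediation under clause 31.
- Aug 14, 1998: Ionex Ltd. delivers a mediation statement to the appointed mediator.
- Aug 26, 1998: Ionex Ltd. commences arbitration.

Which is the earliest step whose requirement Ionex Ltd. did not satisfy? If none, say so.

Step 1

(1) due by May 15, 1998 + 15 days = May 30, 1998; not done until Jun 1, 1998, 2 days after the deadline.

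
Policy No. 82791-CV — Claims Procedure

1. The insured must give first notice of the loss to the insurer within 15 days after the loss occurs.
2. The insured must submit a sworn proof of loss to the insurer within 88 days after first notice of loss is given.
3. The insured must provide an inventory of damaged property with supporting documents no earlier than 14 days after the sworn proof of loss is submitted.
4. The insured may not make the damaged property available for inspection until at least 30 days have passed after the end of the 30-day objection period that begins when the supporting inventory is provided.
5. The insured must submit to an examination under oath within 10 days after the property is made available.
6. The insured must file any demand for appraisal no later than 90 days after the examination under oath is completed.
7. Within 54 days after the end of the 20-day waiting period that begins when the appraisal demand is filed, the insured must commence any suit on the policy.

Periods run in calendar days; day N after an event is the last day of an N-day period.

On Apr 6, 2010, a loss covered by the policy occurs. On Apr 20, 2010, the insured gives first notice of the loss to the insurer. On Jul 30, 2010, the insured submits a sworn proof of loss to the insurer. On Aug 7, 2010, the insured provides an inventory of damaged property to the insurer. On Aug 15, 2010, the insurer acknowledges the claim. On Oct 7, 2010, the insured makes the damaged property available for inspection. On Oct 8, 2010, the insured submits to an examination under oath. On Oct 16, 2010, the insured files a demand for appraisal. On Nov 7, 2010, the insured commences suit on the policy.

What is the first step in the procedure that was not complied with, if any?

(1) due by Apr 6, 2010 + 15 days = Apr 21, 2010; Apr 20, 2010 is within that limit.
(2) due by Apr 20, 2010 + 88 days = Jul 17, 2010; Jul 30, 2010 misses that deadline by 13 days.
The analysis stops there.

Step 2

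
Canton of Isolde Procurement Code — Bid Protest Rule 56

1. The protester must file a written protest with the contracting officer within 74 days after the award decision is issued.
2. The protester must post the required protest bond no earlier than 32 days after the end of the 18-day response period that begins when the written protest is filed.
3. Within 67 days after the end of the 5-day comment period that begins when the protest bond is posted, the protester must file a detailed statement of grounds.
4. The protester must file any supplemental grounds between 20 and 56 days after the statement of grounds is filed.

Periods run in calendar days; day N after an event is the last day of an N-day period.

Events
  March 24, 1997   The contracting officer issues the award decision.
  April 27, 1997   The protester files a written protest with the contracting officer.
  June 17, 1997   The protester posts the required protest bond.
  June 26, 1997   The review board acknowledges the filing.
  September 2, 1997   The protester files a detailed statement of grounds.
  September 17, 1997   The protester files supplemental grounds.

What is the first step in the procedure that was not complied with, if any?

Step 1 — counting 74 days from March 24, 1997 (when the award decision is issued) gives a deadline of June 6, 1997; completed April 27, 1997, before the deadline.
Step 2 — must wait 32 days from May 15, 1997 (end of the 18-day response period, which began when the written protest is filed on April 27, 1997), so not before June 16, 1997; June 17, 1997 is on or after that date.
Step 3 — counting 67 days from June 22, 1997 (end of the 5-day comment period, which began when the protest bond is posted on June 17, 1997) gives a deadline of August 28, 1997; not done until September 2, 1997, 5 days after the deadline.
That is the first point of non-compliance.

Step 3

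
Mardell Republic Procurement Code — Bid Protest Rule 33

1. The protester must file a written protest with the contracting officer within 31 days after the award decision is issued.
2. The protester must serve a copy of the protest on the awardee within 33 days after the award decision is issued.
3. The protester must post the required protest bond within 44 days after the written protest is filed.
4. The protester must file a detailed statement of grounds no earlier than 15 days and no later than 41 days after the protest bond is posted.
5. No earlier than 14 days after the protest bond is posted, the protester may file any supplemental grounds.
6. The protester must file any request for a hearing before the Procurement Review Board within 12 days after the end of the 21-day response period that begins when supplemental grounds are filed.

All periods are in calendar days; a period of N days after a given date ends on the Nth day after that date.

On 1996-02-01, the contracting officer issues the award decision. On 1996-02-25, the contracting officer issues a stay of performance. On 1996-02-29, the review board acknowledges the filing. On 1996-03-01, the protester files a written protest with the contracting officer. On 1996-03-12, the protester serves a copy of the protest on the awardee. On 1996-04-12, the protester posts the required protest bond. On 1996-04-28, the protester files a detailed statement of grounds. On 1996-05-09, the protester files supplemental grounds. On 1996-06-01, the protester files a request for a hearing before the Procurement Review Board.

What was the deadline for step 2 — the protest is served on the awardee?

1996-03-05

Step 2 runs from 1996-02-01, when the award decision is issued. 33 days after 1996-02-01 is 1996-03-05.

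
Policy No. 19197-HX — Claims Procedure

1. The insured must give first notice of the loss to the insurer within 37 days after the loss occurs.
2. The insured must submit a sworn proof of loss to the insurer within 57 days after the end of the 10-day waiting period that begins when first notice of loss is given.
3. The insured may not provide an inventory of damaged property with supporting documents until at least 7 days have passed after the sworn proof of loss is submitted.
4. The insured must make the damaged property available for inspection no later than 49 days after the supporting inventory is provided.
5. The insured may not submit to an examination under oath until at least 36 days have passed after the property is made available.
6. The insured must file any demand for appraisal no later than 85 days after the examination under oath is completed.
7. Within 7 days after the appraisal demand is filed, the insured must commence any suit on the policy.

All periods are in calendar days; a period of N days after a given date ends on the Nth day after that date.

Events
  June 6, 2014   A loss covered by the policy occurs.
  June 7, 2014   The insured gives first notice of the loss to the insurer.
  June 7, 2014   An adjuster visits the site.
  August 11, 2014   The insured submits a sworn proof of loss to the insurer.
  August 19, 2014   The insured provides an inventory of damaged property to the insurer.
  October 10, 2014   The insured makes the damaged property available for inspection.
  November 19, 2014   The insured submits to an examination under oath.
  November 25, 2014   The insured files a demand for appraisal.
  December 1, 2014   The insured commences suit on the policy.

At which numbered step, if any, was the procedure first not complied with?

Step 4

Step 1 — counting 37 days from June 6, 2014 (when the loss occurs) gives a deadline of July 13, 2014; completed June 7, 2014, before the deadline.
Step 2 — counting 57 days from June 17, 2014 (end of the 10-day waiting period, which began when first notice of loss is given on June 7, 2014) gives a deadline of August 13, 2014; done August 11, 2014 — timely.
Step 3 — must wait 7 days from August 11, 2014 (when the sworn proof of loss is submitted), so not before August 18, 2014; done August 19, 2014 — permitted.
Step 4 — counting 49 days from August 19, 2014 (when the supporting inventory is provided) gives a deadline of October 7, 2014; done October 10, 2014 — 3 days late.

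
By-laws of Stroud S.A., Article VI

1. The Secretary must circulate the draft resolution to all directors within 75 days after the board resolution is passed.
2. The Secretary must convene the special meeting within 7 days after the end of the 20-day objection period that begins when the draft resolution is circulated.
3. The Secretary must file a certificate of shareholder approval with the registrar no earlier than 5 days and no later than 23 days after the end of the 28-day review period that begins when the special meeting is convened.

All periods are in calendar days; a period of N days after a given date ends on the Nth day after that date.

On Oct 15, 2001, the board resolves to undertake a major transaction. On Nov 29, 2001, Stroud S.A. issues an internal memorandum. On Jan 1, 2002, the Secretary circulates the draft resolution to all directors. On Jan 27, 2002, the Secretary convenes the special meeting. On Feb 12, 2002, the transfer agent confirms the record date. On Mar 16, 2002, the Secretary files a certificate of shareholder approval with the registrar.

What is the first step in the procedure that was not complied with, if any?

Step 1

(1) due by Oct 15, 2001 + 75 days = Dec 29, 2001; not done until Jan 1, 2002, 3 days after the deadline.
The analysis stops there.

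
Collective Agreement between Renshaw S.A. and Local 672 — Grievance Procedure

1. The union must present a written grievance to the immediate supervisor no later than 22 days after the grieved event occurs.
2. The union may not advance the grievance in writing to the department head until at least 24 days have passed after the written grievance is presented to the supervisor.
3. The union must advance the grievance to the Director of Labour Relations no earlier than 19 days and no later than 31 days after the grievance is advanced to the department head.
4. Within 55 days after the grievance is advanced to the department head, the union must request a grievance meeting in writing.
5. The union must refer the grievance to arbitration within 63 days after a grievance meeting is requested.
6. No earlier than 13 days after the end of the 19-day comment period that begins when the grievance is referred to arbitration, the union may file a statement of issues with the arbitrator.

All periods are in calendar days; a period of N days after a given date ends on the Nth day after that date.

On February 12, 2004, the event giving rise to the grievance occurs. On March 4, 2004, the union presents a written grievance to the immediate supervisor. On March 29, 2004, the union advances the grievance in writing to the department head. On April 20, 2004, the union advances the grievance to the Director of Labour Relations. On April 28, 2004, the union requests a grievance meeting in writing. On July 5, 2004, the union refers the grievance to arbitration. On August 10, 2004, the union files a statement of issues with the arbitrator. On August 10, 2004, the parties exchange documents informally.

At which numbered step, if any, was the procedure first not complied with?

Step 1: 22 days after February 12, 2004 (when the grieved event occurs) is March 5, 2004; done March 4, 2004 — timely.
Step 2: the earliest permitted date is 24 days after March 4, 2004 (when the written grievance is presented to the supervisor), i.e. March 28, 2004; done March 29, 2004, after the minimum wait.
Step 3: the window is 19–31 days after March 29, 2004 (when the grievance is advanced to the department head), so April 17, 2004 through April 29, 2004; done April 20, 2004, which is between those dates.
Step 4: 55 days after March 29, 2004 (when the grievance is advanced to the department head) is May 23, 2004; done April 28, 2004 — timely.
Step 5: 63 days after April 28, 2004 (when a grievance meeting is requested) is June 30, 2004; done July 5, 2004 — 5 days late.
The procedure was therefore not followed at step 5.

Step 5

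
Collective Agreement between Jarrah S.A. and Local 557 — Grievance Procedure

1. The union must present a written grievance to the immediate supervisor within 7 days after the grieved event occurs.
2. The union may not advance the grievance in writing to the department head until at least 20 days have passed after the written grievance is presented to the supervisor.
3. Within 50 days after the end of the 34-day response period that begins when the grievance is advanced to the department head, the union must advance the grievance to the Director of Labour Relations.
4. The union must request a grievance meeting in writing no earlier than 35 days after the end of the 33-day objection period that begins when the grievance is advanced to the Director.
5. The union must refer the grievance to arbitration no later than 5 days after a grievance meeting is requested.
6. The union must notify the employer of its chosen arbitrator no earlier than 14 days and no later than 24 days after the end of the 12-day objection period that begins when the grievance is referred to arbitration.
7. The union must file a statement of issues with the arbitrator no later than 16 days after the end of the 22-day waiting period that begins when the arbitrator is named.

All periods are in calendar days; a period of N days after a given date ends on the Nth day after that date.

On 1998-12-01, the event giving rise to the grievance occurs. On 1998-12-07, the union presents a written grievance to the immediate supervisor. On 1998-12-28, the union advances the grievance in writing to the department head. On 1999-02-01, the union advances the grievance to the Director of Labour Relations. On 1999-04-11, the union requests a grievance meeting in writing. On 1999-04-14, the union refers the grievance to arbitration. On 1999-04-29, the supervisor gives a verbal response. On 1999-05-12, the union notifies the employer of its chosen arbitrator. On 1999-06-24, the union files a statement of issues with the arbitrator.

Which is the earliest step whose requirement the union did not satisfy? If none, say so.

Step 1 — counting 7 days from 1998-12-01 (when the grieved event occurs) gives a deadline of 1998-12-08; done 1998-12-07 — timely.
Step 2 — must wait 20 days from 1998-12-07 (when the written grievance is presented to the supervisor), so not before 1998-12-27; done 1998-12-28 — permitted.
Step 3 — counting 50 days from 1999-01-31 (end of the 34-day response period, which began when the grievance is advanced to the department head on 1998-12-28) gives a deadline of 1999-03-22; done 1999-02-01 — timely.
Step 4 — must wait 35 days from 1999-03-06 (end of the 33-day objection period, which began when the grievance is advanced to the Director on 1999-02-01), so not before 1999-04-10; done 1999-04-11, after the minimum wait.
Step 5 — counting 5 days from 1999-04-11 (when a grievance meeting is requested) gives a deadline of 1999-04-16; done 1999-04-14 — timely.
Step 6 — 14 and 24 days from 1999-04-26 (end of the 12-day objection period, which began when the grievance is referred to arbitration on 1999-04-14) are 1999-05-10 and 1999-05-20 respectively; 1999-05-12 falls inside that range.
Step 7 — counting 16 days from 1999-06-03 (end of the 22-day waiting period, which began when the arbitrator is named on 1999-05-12) gives a deadline of 1999-06-19; not done until 1999-06-24, 5 days after the deadline.

Step 7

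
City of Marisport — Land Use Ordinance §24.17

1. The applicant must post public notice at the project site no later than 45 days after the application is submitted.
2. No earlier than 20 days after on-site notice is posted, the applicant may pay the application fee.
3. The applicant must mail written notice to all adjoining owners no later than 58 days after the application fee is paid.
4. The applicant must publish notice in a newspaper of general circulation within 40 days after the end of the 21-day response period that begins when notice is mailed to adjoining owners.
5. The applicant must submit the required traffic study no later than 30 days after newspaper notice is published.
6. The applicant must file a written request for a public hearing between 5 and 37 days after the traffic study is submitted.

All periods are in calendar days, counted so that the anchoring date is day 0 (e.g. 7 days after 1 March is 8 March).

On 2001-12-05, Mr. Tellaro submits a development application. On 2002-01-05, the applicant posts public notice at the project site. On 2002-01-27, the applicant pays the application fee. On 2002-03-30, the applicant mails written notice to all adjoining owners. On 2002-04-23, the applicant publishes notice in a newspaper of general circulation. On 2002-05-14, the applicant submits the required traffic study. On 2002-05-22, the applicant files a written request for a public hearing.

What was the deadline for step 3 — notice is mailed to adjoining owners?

Step 3 runs from 2002-01-27, when the application fee is paid. 58 days after 2002-01-27 is 2002-03-26.

2002-03-26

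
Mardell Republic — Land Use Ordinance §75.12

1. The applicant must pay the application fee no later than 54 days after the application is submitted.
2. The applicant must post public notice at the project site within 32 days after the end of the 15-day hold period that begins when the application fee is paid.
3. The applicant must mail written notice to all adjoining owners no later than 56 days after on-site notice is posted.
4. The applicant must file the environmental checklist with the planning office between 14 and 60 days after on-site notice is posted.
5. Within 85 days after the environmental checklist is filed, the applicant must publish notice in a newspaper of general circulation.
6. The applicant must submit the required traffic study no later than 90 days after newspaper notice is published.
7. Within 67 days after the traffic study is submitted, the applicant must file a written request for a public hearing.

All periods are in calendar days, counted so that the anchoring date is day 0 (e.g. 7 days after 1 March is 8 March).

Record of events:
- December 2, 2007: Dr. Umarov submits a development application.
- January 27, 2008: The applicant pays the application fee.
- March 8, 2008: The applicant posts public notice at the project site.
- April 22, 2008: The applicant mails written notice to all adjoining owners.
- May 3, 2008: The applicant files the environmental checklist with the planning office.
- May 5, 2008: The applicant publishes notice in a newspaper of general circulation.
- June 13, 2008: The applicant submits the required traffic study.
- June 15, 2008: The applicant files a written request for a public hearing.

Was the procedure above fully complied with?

(1) due by December 2, 2007 + 54 days = January 25, 2008; done January 27, 2008 — 2 days late.
The procedure was therefore not followed at step 1.

No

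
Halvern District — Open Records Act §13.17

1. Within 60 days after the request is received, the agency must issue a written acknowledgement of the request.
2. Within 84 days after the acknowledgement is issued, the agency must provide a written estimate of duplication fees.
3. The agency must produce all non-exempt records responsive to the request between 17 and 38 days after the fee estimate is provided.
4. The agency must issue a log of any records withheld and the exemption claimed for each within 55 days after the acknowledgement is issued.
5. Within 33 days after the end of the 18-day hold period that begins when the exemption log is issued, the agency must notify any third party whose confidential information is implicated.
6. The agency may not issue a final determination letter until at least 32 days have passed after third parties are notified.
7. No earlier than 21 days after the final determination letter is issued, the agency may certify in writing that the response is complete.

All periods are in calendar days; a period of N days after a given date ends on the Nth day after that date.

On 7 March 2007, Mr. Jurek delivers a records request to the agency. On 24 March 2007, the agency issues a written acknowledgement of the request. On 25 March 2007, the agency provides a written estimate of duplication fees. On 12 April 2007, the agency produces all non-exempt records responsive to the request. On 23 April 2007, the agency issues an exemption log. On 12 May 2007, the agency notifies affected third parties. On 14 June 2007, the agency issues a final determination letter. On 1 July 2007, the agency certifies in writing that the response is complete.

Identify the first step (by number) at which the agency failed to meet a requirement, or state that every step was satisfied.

Step 1: 60 days after 7 March 2007 (when the request is received) is 6 May 2007; done 24 March 2007 — timely.
Step 2: 84 days after 24 March 2007 (when the acknowledgement is issued) is 16 June 2007; done 25 March 2007 — timely.
Step 3: the window is 17–38 days after 25 March 2007 (when the fee estimate is provided), so 11 April 2007 through 2 May 2007; done 12 April 2007, which is between those dates.
Step 4: 55 days after 24 March 2007 (when the acknowledgement is issued) is 18 May 2007; done 23 April 2007 — timely.
Step 5: 33 days after 11 May 2007 (end of the 18-day hold period, which began when the exemption log is issued on 23 April 2007) is 13 June 2007; 12 May 2007 is within that limit.
Step 6: the earliest permitted date is 32 days after 12 May 2007 (when third parties are notified), i.e. 13 June 2007; done 14 June 2007 — permitted.
Step 7: the earliest permitted date is 21 days after 14 June 2007 (when the final determination letter is issued), i.e. 5 July 2007; acted on 1 July 2007, 4 days prematurely.
Later steps need not be reached.

Step 7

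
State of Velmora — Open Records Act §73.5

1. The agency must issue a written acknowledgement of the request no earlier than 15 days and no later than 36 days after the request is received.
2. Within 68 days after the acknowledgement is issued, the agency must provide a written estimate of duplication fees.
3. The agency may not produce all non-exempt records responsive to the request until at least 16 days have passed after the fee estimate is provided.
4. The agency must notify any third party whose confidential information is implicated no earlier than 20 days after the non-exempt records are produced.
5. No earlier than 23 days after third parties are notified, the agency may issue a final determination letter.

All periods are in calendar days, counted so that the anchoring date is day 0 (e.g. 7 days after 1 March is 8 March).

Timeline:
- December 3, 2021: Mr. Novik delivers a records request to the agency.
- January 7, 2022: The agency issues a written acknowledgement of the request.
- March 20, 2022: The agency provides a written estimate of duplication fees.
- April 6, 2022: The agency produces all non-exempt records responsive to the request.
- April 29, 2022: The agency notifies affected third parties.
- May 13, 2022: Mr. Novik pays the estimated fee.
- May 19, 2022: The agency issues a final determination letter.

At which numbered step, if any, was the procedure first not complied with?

Step 1 — 15 and 36 days from December 3, 2021 (when the request is received) are December 18, 2021 and January 8, 2022 respectively; done January 7, 2022, which is between those dates.
Step 2 — counting 68 days from January 7, 2022 (when the acknowledgement is issued) gives a deadline of March 16, 2022; not done until March 20, 2022, 4 days after the deadline.
The procedure was therefore not followed at step 2.

Step 2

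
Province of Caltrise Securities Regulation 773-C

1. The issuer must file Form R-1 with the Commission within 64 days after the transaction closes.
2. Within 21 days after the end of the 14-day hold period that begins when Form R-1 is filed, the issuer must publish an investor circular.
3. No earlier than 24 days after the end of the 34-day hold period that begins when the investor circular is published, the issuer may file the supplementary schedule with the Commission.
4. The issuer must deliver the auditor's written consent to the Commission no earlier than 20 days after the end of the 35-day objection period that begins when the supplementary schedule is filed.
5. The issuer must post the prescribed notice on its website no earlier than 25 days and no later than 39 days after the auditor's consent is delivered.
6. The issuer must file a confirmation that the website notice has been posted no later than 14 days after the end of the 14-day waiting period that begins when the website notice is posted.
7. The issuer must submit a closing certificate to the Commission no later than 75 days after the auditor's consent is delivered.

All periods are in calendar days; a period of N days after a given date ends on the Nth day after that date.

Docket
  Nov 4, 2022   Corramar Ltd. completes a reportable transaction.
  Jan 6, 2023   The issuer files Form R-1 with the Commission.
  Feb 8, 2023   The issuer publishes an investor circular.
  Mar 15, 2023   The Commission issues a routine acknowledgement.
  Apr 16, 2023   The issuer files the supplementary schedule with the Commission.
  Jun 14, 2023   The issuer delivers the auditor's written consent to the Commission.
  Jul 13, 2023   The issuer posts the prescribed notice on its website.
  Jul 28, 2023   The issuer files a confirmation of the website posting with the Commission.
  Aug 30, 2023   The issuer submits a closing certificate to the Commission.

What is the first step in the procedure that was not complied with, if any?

(1) due by Nov 4, 2022 + 64 days = Jan 7, 2023; Jan 6, 2023 is within that limit.
(2) due by Jan 20, 2023 + 21 days = Feb 10, 2023; Feb 8, 2023 is within that limit.
(3) permitted from Mar 14, 2023 + 24 days = Apr 7, 2023 onward; done Apr 16, 2023, after the minimum wait.
(4) permitted from May 21, 2023 + 20 days = Jun 10, 2023 onward; Jun 14, 2023 is on or after that date.
(5) the permitted window runs from Jun 14, 2023 + 25 = Jul 9, 2023 to Jun 14, 2023 + 39 = Jul 23, 2023; done Jul 13, 2023 — within the window.
(6) due by Jul 27, 2023 + 14 days = Aug 10, 2023; Jul 28, 2023 is within that limit.
(7) due by Jun 14, 2023 + 75 days = Aug 28, 2023; Aug 30, 2023 misses that deadline by 2 days.
The analysis stops there.

Step 7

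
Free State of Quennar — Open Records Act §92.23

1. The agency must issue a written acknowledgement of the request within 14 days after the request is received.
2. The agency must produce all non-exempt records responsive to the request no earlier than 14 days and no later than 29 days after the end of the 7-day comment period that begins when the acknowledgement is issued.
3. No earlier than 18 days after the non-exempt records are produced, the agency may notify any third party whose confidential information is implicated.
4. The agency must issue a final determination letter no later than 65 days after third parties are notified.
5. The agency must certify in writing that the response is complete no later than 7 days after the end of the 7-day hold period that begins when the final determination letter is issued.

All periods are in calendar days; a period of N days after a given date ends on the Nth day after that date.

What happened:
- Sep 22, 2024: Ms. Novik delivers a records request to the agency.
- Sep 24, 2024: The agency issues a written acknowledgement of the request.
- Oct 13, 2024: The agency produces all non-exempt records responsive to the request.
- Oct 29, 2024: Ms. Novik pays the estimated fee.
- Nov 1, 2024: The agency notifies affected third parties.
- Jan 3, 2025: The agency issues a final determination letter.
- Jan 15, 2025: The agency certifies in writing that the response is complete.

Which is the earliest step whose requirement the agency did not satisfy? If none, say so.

Step 1: 14 days after Sep 22, 2024 (when the request is received) is Oct 6, 2024; completed Sep 24, 2024, before the deadline.
Step 2: the window is 14–29 days after Oct 1, 2024 (end of the 7-day comment period, which began when the acknowledgement is issued on Sep 24, 2024), so Oct 15, 2024 through Oct 30, 2024; done Oct 13, 2024 — 2 days before the window opened.

Step 2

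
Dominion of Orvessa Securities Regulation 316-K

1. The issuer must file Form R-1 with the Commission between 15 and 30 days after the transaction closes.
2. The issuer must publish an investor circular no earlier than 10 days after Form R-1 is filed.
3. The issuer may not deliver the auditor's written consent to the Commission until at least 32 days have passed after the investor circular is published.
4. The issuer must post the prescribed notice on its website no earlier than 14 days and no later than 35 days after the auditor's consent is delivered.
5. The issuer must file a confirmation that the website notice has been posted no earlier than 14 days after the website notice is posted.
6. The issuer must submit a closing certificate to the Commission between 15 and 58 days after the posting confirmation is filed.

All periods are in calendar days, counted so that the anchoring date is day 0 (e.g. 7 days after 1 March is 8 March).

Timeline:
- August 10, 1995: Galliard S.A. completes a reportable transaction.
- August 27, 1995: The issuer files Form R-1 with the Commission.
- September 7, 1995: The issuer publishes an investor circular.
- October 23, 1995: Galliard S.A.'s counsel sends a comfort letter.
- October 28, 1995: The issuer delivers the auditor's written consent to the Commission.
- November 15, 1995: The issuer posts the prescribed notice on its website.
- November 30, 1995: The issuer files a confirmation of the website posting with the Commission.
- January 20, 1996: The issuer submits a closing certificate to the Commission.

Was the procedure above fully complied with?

Step 1: the window is 15–30 days after August 10, 1995 (when the transaction closes), so August 25, 1995 through September 9, 1995; done August 27, 1995 — within the window.
Step 2: the earliest permitted date is 10 days after August 27, 1995 (when Form R-1 is filed), i.e. September 6, 1995; September 7, 1995 is on or after that date.
Step 3: the earliest permitted date is 32 days after September 7, 1995 (when the investor circular is published), i.e. October 9, 1995; October 28, 1995 is on or after that date.
Step 4: the window is 14–35 days after October 28, 1995 (when the auditor's consent is delivered), so November 11, 1995 through December 2, 1995; November 15, 1995 falls inside that range.
Step 5: the earliest permitted date is 14 days after November 15, 1995 (when the website notice is posted), i.e. November 29, 1995; done November 30, 1995, after the minimum wait.
Step 6: the window is 15–58 days after November 30, 1995 (when the posting confirmation is filed), so December 15, 1995 through January 27, 1996; done January 20, 1996 — within the window.

Yes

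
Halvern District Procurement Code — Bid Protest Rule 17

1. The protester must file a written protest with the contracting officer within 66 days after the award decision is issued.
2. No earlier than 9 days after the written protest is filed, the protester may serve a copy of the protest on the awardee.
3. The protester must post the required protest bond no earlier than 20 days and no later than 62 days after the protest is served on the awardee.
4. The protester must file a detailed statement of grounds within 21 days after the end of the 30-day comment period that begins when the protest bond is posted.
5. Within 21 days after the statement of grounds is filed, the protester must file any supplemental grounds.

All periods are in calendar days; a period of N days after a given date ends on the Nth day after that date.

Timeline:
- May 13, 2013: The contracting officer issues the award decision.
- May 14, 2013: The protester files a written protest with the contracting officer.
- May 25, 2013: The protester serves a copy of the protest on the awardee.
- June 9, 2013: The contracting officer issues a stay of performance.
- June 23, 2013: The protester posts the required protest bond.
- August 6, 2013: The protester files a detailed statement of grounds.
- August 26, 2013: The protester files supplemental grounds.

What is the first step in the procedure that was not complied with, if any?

None — every step was satisfied

(1) due by May 13, 2013 + 66 days = July 18, 2013; done May 14, 2013 — timely.
(2) permitted from May 14, 2013 + 9 days = May 23, 2013 onward; done May 25, 2013 — permitted.
(3) the permitted window runs from May 25, 2013 + 20 = June 14, 2013 to May 25, 2013 + 62 = July 26, 2013; done June 23, 2013, which is between those dates.
(4) due by July 23, 2013 + 21 days = August 13, 2013; completed August 6, 2013, before the deadline.
(5) due by August 6, 2013 + 21 days = August 27, 2013; August 26, 2013 is within that limit.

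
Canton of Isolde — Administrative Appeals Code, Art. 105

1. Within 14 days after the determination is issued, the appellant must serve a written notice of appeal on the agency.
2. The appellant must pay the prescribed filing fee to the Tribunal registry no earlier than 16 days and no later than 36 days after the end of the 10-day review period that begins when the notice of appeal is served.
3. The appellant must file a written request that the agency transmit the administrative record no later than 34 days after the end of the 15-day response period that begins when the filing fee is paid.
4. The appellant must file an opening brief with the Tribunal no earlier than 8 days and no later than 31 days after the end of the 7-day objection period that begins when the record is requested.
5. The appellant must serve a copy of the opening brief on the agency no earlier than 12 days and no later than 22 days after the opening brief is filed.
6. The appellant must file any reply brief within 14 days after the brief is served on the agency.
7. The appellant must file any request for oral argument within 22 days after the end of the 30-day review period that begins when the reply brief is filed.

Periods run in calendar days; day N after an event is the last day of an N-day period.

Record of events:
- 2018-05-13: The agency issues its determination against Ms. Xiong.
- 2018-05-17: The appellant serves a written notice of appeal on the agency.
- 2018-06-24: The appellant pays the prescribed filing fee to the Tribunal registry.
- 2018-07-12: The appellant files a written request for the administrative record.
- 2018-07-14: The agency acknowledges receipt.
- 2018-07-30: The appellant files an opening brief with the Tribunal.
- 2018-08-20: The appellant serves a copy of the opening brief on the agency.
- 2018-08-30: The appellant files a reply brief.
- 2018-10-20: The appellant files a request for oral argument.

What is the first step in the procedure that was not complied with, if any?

None — every step was satisfied

(1) due by 2018-05-13 + 14 days = 2018-05-27; 2018-05-17 is within that limit.
(2) the permitted window runs from 2018-05-27 + 16 = 2018-06-12 to 2018-05-27 + 36 = 2018-07-02; done 2018-06-24 — within the window.
(3) due by 2018-07-09 + 34 days = 2018-08-12; completed 2018-07-12, before the deadline.
(4) the permitted window runs from 2018-07-19 + 8 = 2018-07-27 to 2018-07-19 + 31 = 2018-08-19; done 2018-07-30, which is between those dates.
(5) the permitted window runs from 2018-07-30 + 12 = 2018-08-11 to 2018-07-30 + 22 = 2018-08-21; 2018-08-20 falls inside that range.
(6) due by 2018-08-20 + 14 days = 2018-09-03; 2018-08-30 is within that limit.
(7) due by 2018-09-29 + 22 days = 2018-10-21; done 2018-10-20 — timely.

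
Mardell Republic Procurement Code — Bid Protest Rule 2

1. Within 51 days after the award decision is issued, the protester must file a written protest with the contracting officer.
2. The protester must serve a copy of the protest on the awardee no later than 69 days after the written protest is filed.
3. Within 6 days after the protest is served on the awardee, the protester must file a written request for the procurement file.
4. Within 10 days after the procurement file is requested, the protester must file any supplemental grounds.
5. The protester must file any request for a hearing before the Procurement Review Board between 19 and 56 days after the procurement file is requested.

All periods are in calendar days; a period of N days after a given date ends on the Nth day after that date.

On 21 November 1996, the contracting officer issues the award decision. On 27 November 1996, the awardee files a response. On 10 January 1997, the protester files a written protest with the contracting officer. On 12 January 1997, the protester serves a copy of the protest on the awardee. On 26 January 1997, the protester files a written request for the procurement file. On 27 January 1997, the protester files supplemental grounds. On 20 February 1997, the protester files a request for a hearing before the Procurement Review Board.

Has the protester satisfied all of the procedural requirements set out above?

No

(1) due by 21 November 1996 + 51 days = 11 January 1997; 10 January 1997 is within that limit.
(2) due by 10 January 1997 + 69 days = 20 March 1997; done 12 January 1997 — timely.
(3) due by 12 January 1997 + 6 days = 18 January 1997; done 26 January 1997 — 8 days late.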